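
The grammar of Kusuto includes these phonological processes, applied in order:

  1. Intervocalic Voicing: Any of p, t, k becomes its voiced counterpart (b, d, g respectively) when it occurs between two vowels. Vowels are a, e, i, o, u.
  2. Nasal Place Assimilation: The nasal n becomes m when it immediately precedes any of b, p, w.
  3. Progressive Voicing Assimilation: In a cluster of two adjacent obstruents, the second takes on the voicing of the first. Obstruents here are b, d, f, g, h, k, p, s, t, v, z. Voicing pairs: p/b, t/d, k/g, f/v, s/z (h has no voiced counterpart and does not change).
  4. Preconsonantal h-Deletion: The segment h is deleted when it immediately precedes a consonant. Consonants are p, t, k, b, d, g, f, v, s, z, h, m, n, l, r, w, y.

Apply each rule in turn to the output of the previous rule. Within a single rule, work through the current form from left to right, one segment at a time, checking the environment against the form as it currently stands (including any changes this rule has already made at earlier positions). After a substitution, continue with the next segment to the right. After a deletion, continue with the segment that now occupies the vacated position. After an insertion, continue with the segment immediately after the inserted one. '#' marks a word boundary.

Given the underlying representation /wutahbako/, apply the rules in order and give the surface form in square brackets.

[wudapago]

1 Intervocalic Voicing: [wutahbako] → [wudahbago]
2 Nasal Place Assimilation: no change — [wudahbago]
3 Progressive Voicing Assimilation: [wudahbago] → [wudahpago]
4 Preconsonantal h-Deletion: [wudahpago] → [wudapago]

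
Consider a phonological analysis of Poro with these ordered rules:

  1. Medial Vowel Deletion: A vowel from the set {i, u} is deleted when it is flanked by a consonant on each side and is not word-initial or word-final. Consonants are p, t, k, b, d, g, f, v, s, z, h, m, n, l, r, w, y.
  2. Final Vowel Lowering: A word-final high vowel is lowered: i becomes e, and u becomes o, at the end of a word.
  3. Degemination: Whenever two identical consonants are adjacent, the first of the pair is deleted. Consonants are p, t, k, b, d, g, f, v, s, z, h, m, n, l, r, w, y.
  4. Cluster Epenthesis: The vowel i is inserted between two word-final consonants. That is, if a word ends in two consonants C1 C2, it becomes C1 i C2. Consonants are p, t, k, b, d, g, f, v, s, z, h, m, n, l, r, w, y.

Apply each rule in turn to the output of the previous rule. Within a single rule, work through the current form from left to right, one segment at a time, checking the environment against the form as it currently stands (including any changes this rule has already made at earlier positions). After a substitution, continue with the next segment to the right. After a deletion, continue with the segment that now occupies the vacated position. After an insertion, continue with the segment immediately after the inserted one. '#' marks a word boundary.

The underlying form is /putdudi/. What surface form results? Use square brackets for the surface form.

1 Medial Vowel Deletion: [putdudi] → [ptddi]
2 Final Vowel Lowering: [ptddi] → [ptdde]
3 Degemination: [ptdde] → [ptde]
4 Cluster Epenthesis: no change — [ptde]

[ptde]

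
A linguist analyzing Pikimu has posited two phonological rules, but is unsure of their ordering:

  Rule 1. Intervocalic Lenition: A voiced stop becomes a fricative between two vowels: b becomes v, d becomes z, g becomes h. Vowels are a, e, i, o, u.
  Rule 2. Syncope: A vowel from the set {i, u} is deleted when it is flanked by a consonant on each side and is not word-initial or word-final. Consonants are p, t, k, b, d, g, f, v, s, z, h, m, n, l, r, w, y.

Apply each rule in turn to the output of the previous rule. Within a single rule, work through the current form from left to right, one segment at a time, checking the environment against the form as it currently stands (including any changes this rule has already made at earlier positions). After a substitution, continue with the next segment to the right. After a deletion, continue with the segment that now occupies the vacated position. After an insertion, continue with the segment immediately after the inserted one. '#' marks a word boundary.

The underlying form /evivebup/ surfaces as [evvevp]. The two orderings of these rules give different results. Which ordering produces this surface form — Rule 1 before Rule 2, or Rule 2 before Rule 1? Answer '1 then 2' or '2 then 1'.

Order 1 then 2:
  1 Intervocalic Lenition: [evivebup] → [evivevup]
  2 Syncope: [evivevup] → [evvevp]
  result: [evvevp]
Order 2 then 1:
  2 Syncope: [evivebup] → [evvebp]
  1 Intervocalic Lenition: no change — [evvebp]
  result: [evvebp]

1 then 2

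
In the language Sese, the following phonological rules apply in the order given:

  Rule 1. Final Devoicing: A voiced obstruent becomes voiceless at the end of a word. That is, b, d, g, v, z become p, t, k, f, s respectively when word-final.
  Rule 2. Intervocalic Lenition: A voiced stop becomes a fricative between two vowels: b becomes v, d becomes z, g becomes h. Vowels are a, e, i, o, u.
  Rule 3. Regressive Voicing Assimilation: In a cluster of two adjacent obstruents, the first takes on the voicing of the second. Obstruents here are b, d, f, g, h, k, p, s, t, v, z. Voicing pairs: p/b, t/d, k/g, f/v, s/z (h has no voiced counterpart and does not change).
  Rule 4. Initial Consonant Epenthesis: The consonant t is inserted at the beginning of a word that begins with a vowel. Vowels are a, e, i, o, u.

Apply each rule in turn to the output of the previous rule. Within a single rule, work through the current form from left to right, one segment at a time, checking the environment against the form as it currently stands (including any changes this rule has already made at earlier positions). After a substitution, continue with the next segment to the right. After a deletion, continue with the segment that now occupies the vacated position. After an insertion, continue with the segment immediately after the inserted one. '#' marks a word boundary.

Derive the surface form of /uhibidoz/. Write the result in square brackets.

Rule 1 Final Devoicing: [uhibidoz] → [uhibidos]
Rule 2 Intervocalic Lenition: [uhibidos] → [uhivizos]
Rule 3 Regressive Voicing Assimilation: no change — [uhivizos]
Rule 4 Initial Consonant Epenthesis: [uhivizos] → [tuhivizos]

[tuhivizos]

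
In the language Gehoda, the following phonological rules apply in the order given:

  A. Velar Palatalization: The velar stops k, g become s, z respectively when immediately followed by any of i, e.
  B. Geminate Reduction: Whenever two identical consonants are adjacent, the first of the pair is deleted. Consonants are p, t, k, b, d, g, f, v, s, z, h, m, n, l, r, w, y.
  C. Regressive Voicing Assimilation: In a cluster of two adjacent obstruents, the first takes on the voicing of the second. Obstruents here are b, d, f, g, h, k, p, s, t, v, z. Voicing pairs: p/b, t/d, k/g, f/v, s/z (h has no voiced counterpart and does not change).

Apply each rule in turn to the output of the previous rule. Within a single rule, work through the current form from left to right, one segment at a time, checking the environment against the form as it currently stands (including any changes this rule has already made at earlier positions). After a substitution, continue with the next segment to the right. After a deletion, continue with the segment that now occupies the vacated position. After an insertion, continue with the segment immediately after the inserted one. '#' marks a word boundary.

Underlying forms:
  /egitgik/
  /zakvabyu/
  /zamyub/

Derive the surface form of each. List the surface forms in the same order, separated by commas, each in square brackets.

/egitgik/:
  A Velar Palatalization: [egitgik] → [ezitzik]
  B Geminate Reduction: no change — [ezitzik]
  C Regressive Voicing Assimilation: [ezitzik] → [ezidzik]
/zakvabyu/:
  A Velar Palatalization: no change — [zakvabyu]
  B Geminate Reduction: no change — [zakvabyu]
  C Regressive Voicing Assimilation: [zakvabyu] → [zagvabyu]
/zamyub/:
  A Velar Palatalization: no change — [zamyub]
  B Geminate Reduction: no change — [zamyub]
  C Regressive Voicing Assimilation: no change — [zamyub]

[ezidzik], [zagvabyu], [zamyub]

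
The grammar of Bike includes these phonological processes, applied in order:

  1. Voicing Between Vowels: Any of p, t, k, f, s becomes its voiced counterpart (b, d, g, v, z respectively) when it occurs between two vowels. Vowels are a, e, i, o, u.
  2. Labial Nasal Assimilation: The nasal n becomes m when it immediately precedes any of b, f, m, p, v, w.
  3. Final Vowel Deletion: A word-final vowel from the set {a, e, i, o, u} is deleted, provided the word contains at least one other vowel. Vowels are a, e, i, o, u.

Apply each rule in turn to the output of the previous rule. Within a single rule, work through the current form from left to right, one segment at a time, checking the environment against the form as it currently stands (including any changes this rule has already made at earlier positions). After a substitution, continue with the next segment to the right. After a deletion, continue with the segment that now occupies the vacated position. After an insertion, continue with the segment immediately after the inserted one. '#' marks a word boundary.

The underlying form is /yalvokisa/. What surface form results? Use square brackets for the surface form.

[yalvogiz]

1 Voicing Between Vowels: [yalvokisa] → [yalvogiza]
2 Labial Nasal Assimilation: no change — [yalvogiza]
3 Final Vowel Deletion: [yalvogiza] → [yalvogiz]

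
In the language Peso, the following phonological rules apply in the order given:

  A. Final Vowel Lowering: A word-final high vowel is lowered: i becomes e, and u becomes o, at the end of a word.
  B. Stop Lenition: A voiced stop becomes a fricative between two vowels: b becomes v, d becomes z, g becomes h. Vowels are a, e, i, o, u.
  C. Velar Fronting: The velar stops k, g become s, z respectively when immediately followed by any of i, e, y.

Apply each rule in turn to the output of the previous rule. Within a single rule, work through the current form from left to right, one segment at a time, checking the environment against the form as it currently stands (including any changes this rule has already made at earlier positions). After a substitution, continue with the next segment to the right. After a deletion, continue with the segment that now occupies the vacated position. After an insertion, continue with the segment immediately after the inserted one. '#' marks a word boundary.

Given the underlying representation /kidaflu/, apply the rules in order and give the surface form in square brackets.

[sizaflo]

A Final Vowel Lowering: [kidaflu] → [kidaflo]
B Stop Lenition: [kidaflo] → [kizaflo]
C Velar Fronting: [kizaflo] → [sizaflo]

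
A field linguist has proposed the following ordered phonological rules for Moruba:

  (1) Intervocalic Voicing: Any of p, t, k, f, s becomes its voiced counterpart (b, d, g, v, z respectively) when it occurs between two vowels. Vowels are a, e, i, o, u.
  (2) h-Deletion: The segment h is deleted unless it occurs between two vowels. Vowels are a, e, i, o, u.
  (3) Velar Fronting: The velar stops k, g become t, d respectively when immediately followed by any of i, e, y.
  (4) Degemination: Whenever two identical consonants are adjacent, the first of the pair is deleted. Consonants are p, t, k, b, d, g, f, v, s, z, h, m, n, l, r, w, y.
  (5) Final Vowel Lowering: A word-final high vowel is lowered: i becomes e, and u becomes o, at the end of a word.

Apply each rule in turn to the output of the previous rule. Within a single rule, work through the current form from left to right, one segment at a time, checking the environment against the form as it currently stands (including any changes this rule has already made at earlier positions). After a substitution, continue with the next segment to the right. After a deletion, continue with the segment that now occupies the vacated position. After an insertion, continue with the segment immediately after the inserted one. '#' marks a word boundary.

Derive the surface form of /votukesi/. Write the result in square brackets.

(1) Intervocalic Voicing: [votukesi] → [vodugezi]
(2) h-Deletion: no change — [vodugezi]
(3) Velar Fronting: [vodugezi] → [vodudezi]
(4) Degemination: no change — [vodudezi]
(5) Final Vowel Lowering: [vodudezi] → [vodudeze]

[vodudeze]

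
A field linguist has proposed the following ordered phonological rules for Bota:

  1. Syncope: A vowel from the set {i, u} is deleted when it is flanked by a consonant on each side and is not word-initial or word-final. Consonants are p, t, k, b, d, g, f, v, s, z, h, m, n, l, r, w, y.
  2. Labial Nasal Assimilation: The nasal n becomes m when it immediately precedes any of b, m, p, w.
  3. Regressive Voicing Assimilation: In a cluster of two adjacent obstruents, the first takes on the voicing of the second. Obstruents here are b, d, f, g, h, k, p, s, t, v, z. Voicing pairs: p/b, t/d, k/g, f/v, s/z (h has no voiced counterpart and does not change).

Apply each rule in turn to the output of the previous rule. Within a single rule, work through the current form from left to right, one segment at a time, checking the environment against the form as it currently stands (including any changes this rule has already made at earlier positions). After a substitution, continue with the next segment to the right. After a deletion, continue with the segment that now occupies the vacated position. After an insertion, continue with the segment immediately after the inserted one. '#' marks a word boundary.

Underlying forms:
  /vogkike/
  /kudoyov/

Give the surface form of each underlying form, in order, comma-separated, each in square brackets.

/vogkike/:
  1 Syncope: [vogkike] → [vogkke]
  2 Labial Nasal Assimilation: no change — [vogkke]
  3 Regressive Voicing Assimilation: [vogkke] → [vokkke]
/kudoyov/:
  1 Syncope: [kudoyov] → [kdoyov]
  2 Labial Nasal Assimilation: no change — [kdoyov]
  3 Regressive Voicing Assimilation: [kdoyov] → [gdoyov]

[vokkke], [gdoyov]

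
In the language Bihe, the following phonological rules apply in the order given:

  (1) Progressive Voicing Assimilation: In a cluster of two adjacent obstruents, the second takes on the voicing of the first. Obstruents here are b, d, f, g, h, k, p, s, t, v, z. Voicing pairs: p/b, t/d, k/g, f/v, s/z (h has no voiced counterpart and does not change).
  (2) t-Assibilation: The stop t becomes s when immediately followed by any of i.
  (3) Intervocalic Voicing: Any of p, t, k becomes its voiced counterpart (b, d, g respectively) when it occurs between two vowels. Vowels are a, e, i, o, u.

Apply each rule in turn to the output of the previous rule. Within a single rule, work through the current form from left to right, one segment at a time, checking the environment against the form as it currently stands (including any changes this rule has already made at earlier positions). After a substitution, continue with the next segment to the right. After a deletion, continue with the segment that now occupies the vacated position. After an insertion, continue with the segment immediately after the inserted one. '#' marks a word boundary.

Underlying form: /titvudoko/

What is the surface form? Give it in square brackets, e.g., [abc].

[sitfudogo]

(1) Progressive Voicing Assimilation: [titvudoko] → [titfudoko]
(2) t-Assibilation: [titfudoko] → [sitfudoko]
(3) Intervocalic Voicing: [sitfudoko] → [sitfudogo]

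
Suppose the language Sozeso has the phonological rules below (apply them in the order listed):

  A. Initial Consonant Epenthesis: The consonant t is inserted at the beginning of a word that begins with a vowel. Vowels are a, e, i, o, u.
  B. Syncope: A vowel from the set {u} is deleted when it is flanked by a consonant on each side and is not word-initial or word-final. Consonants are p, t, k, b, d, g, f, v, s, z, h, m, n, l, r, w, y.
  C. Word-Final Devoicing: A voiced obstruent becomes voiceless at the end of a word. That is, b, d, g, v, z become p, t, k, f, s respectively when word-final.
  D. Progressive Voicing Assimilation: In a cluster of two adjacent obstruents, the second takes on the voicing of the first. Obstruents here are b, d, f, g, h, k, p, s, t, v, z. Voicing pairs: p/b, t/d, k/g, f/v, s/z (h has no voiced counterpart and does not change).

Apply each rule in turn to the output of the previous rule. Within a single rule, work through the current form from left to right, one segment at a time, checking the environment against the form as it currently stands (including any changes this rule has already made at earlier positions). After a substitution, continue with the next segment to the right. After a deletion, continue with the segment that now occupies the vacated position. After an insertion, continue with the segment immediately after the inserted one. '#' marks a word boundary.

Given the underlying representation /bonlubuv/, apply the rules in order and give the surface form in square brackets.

A Initial Consonant Epenthesis: no change — [bonlubuv]
B Syncope: [bonlubuv] → [bonlbv]
C Word-Final Devoicing: [bonlbv] → [bonlbf]
D Progressive Voicing Assimilation: [bonlbf] → [bonlbv]

[bonlbv]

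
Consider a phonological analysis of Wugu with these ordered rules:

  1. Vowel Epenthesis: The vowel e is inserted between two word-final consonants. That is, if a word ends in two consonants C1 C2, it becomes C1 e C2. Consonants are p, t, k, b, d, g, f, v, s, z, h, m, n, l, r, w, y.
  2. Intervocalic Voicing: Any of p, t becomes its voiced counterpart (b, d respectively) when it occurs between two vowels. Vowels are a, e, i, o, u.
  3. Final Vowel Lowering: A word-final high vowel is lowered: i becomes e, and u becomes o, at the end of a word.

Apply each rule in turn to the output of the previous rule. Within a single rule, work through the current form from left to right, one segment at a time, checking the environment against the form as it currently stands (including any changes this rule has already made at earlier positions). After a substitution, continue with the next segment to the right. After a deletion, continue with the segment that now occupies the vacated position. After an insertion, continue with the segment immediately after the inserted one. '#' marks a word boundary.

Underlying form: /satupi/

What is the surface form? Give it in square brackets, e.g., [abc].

[sadube]

1 Vowel Epenthesis: no change — [satupi]
2 Intervocalic Voicing: [satupi] → [sadubi]
3 Final Vowel Lowering: [sadubi] → [sadube]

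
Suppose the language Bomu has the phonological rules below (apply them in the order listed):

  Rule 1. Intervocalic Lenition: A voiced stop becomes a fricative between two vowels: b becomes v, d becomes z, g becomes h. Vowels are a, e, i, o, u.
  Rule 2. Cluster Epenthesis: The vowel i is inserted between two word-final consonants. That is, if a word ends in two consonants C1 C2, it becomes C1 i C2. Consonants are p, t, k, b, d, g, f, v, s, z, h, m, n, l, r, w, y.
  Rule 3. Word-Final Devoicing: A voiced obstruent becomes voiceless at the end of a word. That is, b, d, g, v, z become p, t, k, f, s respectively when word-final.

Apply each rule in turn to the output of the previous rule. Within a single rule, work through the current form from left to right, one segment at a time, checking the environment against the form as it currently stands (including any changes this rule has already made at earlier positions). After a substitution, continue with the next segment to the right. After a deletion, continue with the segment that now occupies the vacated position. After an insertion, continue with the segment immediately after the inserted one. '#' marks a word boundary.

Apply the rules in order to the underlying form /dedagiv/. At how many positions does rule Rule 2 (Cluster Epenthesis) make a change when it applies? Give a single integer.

Rule 1 Intervocalic Lenition: [dedagiv] → [dezahiv]
Rule 2 Cluster Epenthesis: no change — [dezahiv]
Rule 3 Word-Final Devoicing: [dezahiv] → [dezahif]
Rule Rule 2 changed 0 position(s).

0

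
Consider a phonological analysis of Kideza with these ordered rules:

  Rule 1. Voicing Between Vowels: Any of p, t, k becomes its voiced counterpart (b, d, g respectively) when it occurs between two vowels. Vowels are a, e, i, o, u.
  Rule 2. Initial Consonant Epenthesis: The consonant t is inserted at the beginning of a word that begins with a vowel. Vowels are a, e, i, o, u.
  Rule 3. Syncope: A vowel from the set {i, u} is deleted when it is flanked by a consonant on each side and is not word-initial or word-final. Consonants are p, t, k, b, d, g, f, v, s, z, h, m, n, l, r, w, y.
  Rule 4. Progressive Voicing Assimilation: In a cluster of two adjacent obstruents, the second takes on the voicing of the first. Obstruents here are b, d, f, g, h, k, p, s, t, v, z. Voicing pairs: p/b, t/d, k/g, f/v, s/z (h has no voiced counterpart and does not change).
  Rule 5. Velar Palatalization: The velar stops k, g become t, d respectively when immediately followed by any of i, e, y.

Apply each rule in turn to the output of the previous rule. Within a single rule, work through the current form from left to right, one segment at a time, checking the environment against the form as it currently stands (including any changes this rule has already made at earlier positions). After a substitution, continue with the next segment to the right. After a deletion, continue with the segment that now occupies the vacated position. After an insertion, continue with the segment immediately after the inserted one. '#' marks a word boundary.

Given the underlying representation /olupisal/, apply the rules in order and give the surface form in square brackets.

Rule 1 Voicing Between Vowels: [olupisal] → [olubisal]
Rule 2 Initial Consonant Epenthesis: [olubisal] → [tolubisal]
Rule 3 Syncope: [tolubisal] → [tolbsal]
Rule 4 Progressive Voicing Assimilation: [tolbsal] → [tolbzal]
Rule 5 Velar Palatalization: no change — [tolbzal]

[tolbzal]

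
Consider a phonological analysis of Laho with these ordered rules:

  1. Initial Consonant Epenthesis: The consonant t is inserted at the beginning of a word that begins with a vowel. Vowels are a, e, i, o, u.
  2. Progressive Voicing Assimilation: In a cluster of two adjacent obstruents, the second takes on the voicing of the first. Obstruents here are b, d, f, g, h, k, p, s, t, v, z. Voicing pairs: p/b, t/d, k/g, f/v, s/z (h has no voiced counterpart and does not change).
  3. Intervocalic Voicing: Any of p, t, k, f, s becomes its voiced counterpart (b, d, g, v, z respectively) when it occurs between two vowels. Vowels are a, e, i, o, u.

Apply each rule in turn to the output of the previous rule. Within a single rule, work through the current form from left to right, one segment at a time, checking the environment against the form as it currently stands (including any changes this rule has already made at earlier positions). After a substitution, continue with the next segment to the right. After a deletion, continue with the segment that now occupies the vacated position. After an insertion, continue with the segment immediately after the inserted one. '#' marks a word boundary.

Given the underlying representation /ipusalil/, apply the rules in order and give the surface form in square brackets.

[tibuzalil]

1 Initial Consonant Epenthesis: [ipusalil] → [tipusalil]
2 Progressive Voicing Assimilation: no change — [tipusalil]
3 Intervocalic Voicing: [tipusalil] → [tibuzalil]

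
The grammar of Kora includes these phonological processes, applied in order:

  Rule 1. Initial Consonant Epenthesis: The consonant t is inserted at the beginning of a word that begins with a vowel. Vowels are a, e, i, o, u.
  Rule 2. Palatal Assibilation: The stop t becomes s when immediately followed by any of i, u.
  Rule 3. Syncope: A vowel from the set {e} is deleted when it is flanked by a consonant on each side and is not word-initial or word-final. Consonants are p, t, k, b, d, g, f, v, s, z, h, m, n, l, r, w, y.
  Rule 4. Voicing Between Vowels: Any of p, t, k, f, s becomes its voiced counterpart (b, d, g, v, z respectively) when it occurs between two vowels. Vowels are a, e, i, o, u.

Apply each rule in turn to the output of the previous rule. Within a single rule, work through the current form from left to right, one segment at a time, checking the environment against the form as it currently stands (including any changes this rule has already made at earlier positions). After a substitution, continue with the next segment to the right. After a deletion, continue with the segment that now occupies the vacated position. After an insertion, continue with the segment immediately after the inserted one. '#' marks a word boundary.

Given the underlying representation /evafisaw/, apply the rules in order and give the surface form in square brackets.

[tvavizaw]

Rule 1 Initial Consonant Epenthesis: [evafisaw] → [tevafisaw]
Rule 2 Palatal Assibilation: no change — [tevafisaw]
Rule 3 Syncope: [tevafisaw] → [tvafisaw]
Rule 4 Voicing Between Vowels: [tvafisaw] → [tvavizaw]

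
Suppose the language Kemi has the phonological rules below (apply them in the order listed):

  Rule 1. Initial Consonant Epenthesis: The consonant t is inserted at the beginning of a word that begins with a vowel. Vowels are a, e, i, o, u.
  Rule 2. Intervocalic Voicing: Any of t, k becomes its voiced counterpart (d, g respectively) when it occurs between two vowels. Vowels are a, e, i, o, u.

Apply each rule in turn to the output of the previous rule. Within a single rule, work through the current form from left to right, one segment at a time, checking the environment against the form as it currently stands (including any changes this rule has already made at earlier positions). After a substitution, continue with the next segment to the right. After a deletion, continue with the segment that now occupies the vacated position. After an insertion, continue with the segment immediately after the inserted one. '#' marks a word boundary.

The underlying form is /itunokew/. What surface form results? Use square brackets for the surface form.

[tidunogew]

Rule 1 Initial Consonant Epenthesis: [itunokew] → [titunokew]
Rule 2 Intervocalic Voicing: [titunokew] → [tidunogew]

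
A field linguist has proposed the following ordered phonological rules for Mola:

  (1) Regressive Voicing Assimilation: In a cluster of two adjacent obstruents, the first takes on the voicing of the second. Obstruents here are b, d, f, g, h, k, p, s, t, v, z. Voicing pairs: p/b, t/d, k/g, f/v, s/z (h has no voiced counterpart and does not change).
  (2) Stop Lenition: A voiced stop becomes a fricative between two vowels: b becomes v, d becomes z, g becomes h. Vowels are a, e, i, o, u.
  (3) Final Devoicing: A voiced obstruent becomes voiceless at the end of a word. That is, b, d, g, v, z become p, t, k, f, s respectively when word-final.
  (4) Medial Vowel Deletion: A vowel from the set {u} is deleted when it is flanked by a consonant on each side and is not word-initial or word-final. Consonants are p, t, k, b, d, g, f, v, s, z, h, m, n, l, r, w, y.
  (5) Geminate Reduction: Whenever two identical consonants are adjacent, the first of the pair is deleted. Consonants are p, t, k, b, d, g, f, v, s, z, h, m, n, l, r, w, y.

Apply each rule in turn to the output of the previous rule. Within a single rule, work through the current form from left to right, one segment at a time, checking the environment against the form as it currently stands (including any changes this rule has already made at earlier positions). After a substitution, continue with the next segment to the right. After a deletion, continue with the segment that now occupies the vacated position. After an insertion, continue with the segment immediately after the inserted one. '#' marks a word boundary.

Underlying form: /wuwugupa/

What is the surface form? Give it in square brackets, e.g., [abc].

[whpa]

(1) Regressive Voicing Assimilation: no change — [wuwugupa]
(2) Stop Lenition: [wuwugupa] → [wuwuhupa]
(3) Final Devoicing: no change — [wuwuhupa]
(4) Medial Vowel Deletion: [wuwuhupa] → [wwhpa]
(5) Geminate Reduction: [wwhpa] → [whpa]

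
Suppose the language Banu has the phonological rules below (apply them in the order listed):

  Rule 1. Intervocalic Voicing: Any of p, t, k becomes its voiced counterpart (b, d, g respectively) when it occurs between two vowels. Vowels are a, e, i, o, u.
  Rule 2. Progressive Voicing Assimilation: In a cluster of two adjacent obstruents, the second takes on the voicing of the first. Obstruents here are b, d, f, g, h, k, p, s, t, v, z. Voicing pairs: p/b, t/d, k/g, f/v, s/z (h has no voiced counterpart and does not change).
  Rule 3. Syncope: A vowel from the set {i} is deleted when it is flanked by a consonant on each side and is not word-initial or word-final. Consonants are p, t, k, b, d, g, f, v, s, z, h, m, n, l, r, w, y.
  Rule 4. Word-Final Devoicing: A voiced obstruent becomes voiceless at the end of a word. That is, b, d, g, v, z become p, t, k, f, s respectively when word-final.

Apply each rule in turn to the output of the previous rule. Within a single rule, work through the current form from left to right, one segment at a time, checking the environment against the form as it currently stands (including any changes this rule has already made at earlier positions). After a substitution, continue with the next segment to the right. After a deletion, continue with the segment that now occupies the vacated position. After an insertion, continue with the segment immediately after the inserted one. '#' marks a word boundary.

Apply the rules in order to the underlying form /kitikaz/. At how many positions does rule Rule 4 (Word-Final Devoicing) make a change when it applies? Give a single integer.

1

Rule 1 Intervocalic Voicing: [kitikaz] → [kidigaz]
Rule 2 Progressive Voicing Assimilation: no change — [kidigaz]
Rule 3 Syncope: [kidigaz] → [kdgaz]
Rule 4 Word-Final Devoicing: [kdgaz] → [kdgas]
Rule Rule 4 changed 1 position(s).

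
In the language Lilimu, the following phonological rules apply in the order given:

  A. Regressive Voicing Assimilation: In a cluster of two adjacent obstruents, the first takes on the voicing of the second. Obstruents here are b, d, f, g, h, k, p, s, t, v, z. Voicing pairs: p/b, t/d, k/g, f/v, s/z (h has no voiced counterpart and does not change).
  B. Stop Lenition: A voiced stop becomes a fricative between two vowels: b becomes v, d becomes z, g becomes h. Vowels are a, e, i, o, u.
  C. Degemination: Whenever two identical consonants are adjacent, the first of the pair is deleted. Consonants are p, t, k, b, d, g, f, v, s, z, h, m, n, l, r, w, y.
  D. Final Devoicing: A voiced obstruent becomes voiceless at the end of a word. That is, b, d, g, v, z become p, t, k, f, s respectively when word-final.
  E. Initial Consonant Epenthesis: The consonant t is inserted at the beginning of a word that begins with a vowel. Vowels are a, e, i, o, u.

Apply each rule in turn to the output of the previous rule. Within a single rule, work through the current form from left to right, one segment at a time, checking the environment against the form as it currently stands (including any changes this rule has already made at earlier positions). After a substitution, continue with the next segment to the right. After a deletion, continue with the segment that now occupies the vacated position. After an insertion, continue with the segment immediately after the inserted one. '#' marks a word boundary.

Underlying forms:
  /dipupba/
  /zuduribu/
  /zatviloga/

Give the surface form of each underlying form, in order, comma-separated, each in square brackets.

[dipuba], [zuzurivu], [zadviloha]

/dipupba/:
  A Regressive Voicing Assimilation: [dipupba] → [dipubba]
  B Stop Lenition: no change — [dipubba]
  C Degemination: [dipubba] → [dipuba]
  D Final Devoicing: no change — [dipuba]
  E Initial Consonant Epenthesis: no change — [dipuba]
/zuduribu/:
  A Regressive Voicing Assimilation: no change — [zuduribu]
  B Stop Lenition: [zuduribu] → [zuzurivu]
  C Degemination: no change — [zuzurivu]
  D Final Devoicing: no change — [zuzurivu]
  E Initial Consonant Epenthesis: no change — [zuzurivu]
/zatviloga/:
  A Regressive Voicing Assimilation: [zatviloga] → [zadviloga]
  B Stop Lenition: [zadviloga] → [zadviloha]
  C Degemination: no change — [zadviloha]
  D Final Devoicing: no change — [zadviloha]
  E Initial Consonant Epenthesis: no change — [zadviloha]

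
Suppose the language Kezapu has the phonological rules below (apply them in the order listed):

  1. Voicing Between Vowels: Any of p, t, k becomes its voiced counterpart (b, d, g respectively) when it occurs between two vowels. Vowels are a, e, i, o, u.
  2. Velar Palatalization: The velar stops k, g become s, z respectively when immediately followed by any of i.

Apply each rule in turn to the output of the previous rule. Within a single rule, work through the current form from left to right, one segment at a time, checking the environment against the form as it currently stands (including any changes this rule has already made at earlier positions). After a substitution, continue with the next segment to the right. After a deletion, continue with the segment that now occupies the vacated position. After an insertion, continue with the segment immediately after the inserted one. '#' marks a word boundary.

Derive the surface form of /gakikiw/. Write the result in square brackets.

[gaziziw]

1 Voicing Between Vowels: [gakikiw] → [gagigiw]
2 Velar Palatalization: [gagigiw] → [gaziziw]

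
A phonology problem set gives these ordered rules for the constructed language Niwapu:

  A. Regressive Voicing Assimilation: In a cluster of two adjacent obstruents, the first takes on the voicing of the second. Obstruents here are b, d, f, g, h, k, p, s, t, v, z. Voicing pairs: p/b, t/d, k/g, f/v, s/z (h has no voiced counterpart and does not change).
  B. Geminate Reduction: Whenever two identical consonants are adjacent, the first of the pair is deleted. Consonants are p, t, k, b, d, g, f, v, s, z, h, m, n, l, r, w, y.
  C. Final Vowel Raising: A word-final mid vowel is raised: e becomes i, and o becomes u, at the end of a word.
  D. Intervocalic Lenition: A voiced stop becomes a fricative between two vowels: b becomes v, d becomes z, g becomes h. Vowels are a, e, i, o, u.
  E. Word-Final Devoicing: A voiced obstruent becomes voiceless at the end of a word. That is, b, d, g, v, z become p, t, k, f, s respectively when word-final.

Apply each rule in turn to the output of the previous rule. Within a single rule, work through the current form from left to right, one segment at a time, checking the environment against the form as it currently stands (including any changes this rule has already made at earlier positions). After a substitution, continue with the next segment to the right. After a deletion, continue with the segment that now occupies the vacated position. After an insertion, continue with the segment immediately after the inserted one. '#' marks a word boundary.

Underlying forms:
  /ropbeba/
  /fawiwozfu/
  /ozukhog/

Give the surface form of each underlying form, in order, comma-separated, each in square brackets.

[roveva], [fawiwosfu], [ozukhok]

/ropbeba/:
  A Regressive Voicing Assimilation: [ropbeba] → [robbeba]
  B Geminate Reduction: [robbeba] → [robeba]
  C Final Vowel Raising: no change — [robeba]
  D Intervocalic Lenition: [robeba] → [roveva]
  E Word-Final Devoicing: no change — [roveva]
/fawiwozfu/:
  A Regressive Voicing Assimilation: [fawiwozfu] → [fawiwosfu]
  B Geminate Reduction: no change — [fawiwosfu]
  C Final Vowel Raising: no change — [fawiwosfu]
  D Intervocalic Lenition: no change — [fawiwosfu]
  E Word-Final Devoicing: no change — [fawiwosfu]
/ozukhog/:
  A Regressive Voicing Assimilation: no change — [ozukhog]
  B Geminate Reduction: no change — [ozukhog]
  C Final Vowel Raising: no change — [ozukhog]
  D Intervocalic Lenition: no change — [ozukhog]
  E Word-Final Devoicing: [ozukhog] → [ozukhok]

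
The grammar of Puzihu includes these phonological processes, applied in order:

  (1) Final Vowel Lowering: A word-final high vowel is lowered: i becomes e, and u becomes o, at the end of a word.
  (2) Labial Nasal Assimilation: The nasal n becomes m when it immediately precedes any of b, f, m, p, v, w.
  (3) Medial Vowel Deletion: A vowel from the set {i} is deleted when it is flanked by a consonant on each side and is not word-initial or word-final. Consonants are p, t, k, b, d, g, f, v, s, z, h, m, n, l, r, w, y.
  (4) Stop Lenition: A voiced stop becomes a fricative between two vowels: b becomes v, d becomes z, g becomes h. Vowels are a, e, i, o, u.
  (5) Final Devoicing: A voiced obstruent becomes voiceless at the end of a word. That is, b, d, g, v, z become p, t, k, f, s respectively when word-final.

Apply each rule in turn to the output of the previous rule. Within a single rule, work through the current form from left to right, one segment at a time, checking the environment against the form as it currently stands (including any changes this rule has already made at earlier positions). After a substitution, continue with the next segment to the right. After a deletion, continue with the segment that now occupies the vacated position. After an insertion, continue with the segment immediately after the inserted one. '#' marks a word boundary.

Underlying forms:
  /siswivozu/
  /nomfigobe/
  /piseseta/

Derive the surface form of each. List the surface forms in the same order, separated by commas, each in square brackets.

[sswvozo], [nomfgove], [pseseta]

/siswivozu/:
  (1) Final Vowel Lowering: [siswivozu] → [siswivozo]
  (2) Labial Nasal Assimilation: no change — [siswivozo]
  (3) Medial Vowel Deletion: [siswivozo] → [sswvozo]
  (4) Stop Lenition: no change — [sswvozo]
  (5) Final Devoicing: no change — [sswvozo]
/nomfigobe/:
  (1) Final Vowel Lowering: no change — [nomfigobe]
  (2) Labial Nasal Assimilation: no change — [nomfigobe]
  (3) Medial Vowel Deletion: [nomfigobe] → [nomfgobe]
  (4) Stop Lenition: [nomfgobe] → [nomfgove]
  (5) Final Devoicing: no change — [nomfgove]
/piseseta/:
  (1) Final Vowel Lowering: no change — [piseseta]
  (2) Labial Nasal Assimilation: no change — [piseseta]
  (3) Medial Vowel Deletion: [piseseta] → [pseseta]
  (4) Stop Lenition: no change — [pseseta]
  (5) Final Devoicing: no change — [pseseta]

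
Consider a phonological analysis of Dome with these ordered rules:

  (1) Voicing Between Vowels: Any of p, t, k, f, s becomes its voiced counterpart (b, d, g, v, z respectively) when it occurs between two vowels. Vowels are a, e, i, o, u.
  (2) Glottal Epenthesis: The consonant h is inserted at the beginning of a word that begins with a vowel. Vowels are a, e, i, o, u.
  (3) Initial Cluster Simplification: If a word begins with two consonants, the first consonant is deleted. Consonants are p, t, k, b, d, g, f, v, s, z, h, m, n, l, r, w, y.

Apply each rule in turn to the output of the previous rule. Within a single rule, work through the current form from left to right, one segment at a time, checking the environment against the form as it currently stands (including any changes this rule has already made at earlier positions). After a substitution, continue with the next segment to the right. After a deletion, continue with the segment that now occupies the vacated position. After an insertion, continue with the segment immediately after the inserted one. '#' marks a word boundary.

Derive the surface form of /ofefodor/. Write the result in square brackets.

[hovevodor]

(1) Voicing Between Vowels: [ofefodor] → [ovevodor]
(2) Glottal Epenthesis: [ovevodor] → [hovevodor]
(3) Initial Cluster Simplification: no change — [hovevodor]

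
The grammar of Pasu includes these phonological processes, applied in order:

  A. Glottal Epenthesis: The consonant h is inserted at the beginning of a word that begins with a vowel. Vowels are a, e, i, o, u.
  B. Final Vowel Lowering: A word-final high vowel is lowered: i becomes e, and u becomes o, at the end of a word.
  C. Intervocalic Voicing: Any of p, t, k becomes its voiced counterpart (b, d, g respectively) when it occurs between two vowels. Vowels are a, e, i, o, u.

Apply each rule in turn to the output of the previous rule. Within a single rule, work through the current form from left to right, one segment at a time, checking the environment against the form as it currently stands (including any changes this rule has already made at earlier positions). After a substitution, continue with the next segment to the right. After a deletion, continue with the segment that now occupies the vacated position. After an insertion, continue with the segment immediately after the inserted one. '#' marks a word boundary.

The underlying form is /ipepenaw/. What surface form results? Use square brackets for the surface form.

A Glottal Epenthesis: [ipepenaw] → [hipepenaw]
B Final Vowel Lowering: no change — [hipepenaw]
C Intervocalic Voicing: [hipepenaw] → [hibebenaw]

[hibebenaw]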